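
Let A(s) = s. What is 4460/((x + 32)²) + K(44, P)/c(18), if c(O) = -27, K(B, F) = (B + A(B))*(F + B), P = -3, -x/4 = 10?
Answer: -27623/432 ≈ -63.942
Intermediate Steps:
x = -40 (x = -4*10 = -40)
K(B, F) = 2*B*(B + F) (K(B, F) = (B + B)*(F + B) = (2*B)*(B + F) = 2*B*(B + F))
4460/((x + 32)²) + K(44, P)/c(18) = 4460/((-40 + 32)²) + (2*44*(44 - 3))/(-27) = 4460/((-8)²) + (2*44*41)*(-1/27) = 4460/64 + 3608*(-1/27) = 4460*(1/64) - 3608/27 = 1115/16 - 3608/27 = -27623/432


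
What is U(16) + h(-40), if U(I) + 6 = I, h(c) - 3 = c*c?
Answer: 1613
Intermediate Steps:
h(c) = 3 + c² (h(c) = 3 + c*c = 3 + c²)
U(I) = -6 + I
U(16) + h(-40) = (-6 + 16) + (3 + (-40)²) = 10 + (3 + 1600) = 10 + 1603 = 1613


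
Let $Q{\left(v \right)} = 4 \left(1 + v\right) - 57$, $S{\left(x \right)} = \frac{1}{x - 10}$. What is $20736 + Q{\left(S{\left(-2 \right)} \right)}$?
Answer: $\frac{62048}{3} \approx 20683.0$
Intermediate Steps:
$S{\left(x \right)} = \frac{1}{-10 + x}$
$Q{\left(v \right)} = -53 + 4 v$ ($Q{\left(v \right)} = \left(4 + 4 v\right) - 57 = -53 + 4 v$)
$20736 + Q{\left(S{\left(-2 \right)} \right)} = 20736 - \left(53 - \frac{4}{-10 - 2}\right) = 20736 - \left(53 - \frac{4}{-12}\right) = 20736 + \left(-53 + 4 \left(- \frac{1}{12}\right)\right) = 20736 - \frac{160}{3} = \frac{62048}{3}$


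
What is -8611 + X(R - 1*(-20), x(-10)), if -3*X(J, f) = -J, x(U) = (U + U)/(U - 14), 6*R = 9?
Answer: -51623/6 ≈ -8603.8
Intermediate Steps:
R = 3/2 (R = (1/6)*9 = 3/2 ≈ 1.5000)
x(U) = 2*U/(-14 + U) (x(U) = (2*U)/(-14 + U) = 2*U/(-14 + U))
X(J, f) = J/3 (X(J, f) = -(-1)*J/3 = J/3)
-8611 + X(R - 1*(-20), x(-10)) = -8611 + (3/2 - 1*(-20))/3 = -8611 + (3/2 + 20)/3 = -8611 + (1/3)*(43/2) = -8611 + 43/6 = -51623/6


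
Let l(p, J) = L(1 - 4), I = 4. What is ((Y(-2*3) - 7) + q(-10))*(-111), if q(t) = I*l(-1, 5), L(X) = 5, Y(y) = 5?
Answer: -1998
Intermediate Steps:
l(p, J) = 5
q(t) = 20 (q(t) = 4*5 = 20)
((Y(-2*3) - 7) + q(-10))*(-111) = ((5 - 7) + 20)*(-111) = (-2 + 20)*(-111) = 18*(-111) = -1998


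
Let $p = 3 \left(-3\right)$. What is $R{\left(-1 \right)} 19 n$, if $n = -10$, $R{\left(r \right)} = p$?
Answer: $1710$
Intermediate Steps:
$p = -9$
$R{\left(r \right)} = -9$
$R{\left(-1 \right)} 19 n = \left(-9\right) 19 \left(-10\right) = \left(-171\right) \left(-10\right) = 1710$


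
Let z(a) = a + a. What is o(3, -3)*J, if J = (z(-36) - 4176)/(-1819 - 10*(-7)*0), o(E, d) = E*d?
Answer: -38232/1819 ≈ -21.018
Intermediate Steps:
z(a) = 2*a
J = 4248/1819 (J = (2*(-36) - 4176)/(-1819 - 10*(-7)*0) = (-72 - 4176)/(-1819 + 70*0) = -4248/(-1819 + 0) = -4248/(-1819) = -4248*(-1/1819) = 4248/1819 ≈ 2.3354)
o(3, -3)*J = (3*(-3))*(4248/1819) = -9*4248/1819 = -38232/1819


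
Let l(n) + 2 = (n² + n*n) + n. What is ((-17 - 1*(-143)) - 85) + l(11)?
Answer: 292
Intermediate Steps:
l(n) = -2 + n + 2*n² (l(n) = -2 + ((n² + n*n) + n) = -2 + ((n² + n²) + n) = -2 + (2*n² + n) = -2 + (n + 2*n²) = -2 + n + 2*n²)
((-17 - 1*(-143)) - 85) + l(11) = ((-17 - 1*(-143)) - 85) + (-2 + 11 + 2*11²) = ((-17 + 143) - 85) + (-2 + 11 + 2*121) = (126 - 85) + (-2 + 11 + 242) = 41 + 251 = 292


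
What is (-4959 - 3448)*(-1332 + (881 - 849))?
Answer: 10929100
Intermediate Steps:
(-4959 - 3448)*(-1332 + (881 - 849)) = -8407*(-1332 + 32) = -8407*(-1300) = 10929100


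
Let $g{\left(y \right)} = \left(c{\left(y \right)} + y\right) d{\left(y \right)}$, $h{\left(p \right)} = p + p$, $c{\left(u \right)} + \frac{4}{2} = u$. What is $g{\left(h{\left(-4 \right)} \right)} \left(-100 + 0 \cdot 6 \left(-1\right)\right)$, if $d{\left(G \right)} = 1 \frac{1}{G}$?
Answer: $-225$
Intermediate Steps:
$c{\left(u \right)} = -2 + u$
$h{\left(p \right)} = 2 p$
$d{\left(G \right)} = \frac{1}{G}$
$g{\left(y \right)} = \frac{-2 + 2 y}{y}$ ($g{\left(y \right)} = \frac{\left(-2 + y\right) + y}{y} = \frac{-2 + 2 y}{y}$)
$g{\left(h{\left(-4 \right)} \right)} \left(-100 + 0 \cdot 6 \left(-1\right)\right) = \left(2 - \frac{2}{2 \left(-4\right)}\right) \left(-100 + 0 \cdot 6 \left(-1\right)\right) = \left(2 - \frac{2}{-8}\right) \left(-100 + 0 \left(-1\right)\right) = \left(2 - - \frac{1}{4}\right) \left(-100 + 0\right) = \left(2 + \frac{1}{4}\right) \left(-100\right) = \frac{9}{4} \left(-100\right) = -225$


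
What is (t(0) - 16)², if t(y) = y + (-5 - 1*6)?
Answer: 729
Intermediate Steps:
t(y) = -11 + y (t(y) = y + (-5 - 6) = y - 11 = -11 + y)
(t(0) - 16)² = ((-11 + 0) - 16)² = (-11 - 16)² = (-27)² = 729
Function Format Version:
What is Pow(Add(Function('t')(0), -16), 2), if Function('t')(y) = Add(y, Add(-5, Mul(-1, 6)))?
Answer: 729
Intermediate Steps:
Function('t')(y) = Add(-11, y) (Function('t')(y) = Add(y, Add(-5, -6)) = Add(y, -11) = Add(-11, y))
Pow(Add(Function('t')(0), -16), 2) = Pow(Add(Add(-11, 0), -16), 2) = Pow(Add(-11, -16), 2) = Pow(-27, 2) = 729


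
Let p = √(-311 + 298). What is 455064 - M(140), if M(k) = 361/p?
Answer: 455064 + 361*I*√13/13 ≈ 4.5506e+5 + 100.12*I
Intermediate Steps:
p = I*√13 (p = √(-13) = I*√13 ≈ 3.6056*I)
M(k) = -361*I*√13/13 (M(k) = 361/((I*√13)) = 361*(-I*√13/13) = -361*I*√13/13)
455064 - M(140) = 455064 - (-361)*I*√13/13 = 455064 + 361*I*√13/13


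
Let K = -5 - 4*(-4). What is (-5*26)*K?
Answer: -1430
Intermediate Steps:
K = 11 (K = -5 + 16 = 11)
(-5*26)*K = -5*26*11 = -130*11 = -1430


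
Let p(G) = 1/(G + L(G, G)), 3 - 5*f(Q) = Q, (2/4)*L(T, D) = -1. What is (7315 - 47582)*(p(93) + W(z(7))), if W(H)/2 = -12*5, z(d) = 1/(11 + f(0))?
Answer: 439675373/91 ≈ 4.8316e+6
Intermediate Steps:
L(T, D) = -2 (L(T, D) = 2*(-1) = -2)
f(Q) = 3/5 - Q/5
z(d) = 5/58 (z(d) = 1/(11 + (3/5 - 1/5*0)) = 1/(11 + (3/5 + 0)) = 1/(11 + 3/5) = 1/(58/5) = 5/58)
p(G) = 1/(-2 + G) (p(G) = 1/(G - 2) = 1/(-2 + G))
W(H) = -120 (W(H) = 2*(-12*5) = 2*(-60) = -120)
(7315 - 47582)*(p(93) + W(z(7))) = (7315 - 47582)*(1/(-2 + 93) - 120) = -40267*(1/91 - 120) = -40267*(-10919/91) = 439675373/91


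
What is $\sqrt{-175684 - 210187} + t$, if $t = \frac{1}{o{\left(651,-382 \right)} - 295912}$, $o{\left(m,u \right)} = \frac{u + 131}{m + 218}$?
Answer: $- \frac{869}{257147779} + i \sqrt{385871} \approx -3.3794 \cdot 10^{-6} + 621.19 i$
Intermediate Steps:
$o{\left(m,u \right)} = \frac{131 + u}{218 + m}$
$t = - \frac{869}{257147779}$ ($t = \frac{1}{\frac{131 - 382}{218 + 651} - 295912} = \frac{1}{\frac{1}{869} \left(-251\right) - 295912} = \frac{1}{- \frac{251}{869} - 295912} = \frac{1}{- \frac{257147779}{869}} = - \frac{869}{257147779} \approx -3.3794 \cdot 10^{-6}$)
$\sqrt{-175684 - 210187} + t = \sqrt{-175684 - 210187} - \frac{869}{257147779} = \sqrt{-385871} - \frac{869}{257147779} = i \sqrt{385871} - \frac{869}{257147779} = - \frac{869}{257147779} + i \sqrt{385871}$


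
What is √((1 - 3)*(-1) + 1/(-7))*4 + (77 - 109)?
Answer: -32 + 4*√91/7 ≈ -26.549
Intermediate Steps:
√((1 - 3)*(-1) + 1/(-7))*4 + (77 - 109) = √(-2*(-1) - ⅐)*4 - 32 = √(2 - ⅐)*4 - 32 = √(13/7)*4 - 32 = (√91/7)*4 - 32 = 4*√91/7 - 32 = -32 + 4*√91/7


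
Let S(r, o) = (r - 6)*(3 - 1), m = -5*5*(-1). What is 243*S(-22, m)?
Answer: -13608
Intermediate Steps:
m = 25 (m = -25*(-1) = 25)
S(r, o) = -12 + 2*r (S(r, o) = (-6 + r)*2 = -12 + 2*r)
243*S(-22, m) = 243*(-12 + 2*(-22)) = 243*(-12 - 44) = 243*(-56) = -13608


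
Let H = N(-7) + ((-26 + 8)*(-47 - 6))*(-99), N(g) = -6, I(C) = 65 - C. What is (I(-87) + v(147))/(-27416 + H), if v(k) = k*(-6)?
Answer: 365/60934 ≈ 0.0059901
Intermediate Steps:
v(k) = -6*k
H = -94452 (H = -6 + ((-26 + 8)*(-47 - 6))*(-99) = -6 - 18*(-53)*(-99) = -6 + 954*(-99) = -6 - 94446 = -94452)
(I(-87) + v(147))/(-27416 + H) = ((65 - 1*(-87)) - 6*147)/(-27416 - 94452) = ((65 + 87) - 882)/(-121868) = (152 - 882)*(-1/121868) = -730*(-1/121868) = 365/60934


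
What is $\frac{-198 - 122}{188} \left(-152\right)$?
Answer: $\frac{12160}{47} \approx 258.72$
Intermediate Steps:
$\frac{-198 - 122}{188} \left(-152\right) = \left(-320\right) \frac{1}{188} \left(-152\right) = \left(- \frac{80}{47}\right) \left(-152\right) = \frac{12160}{47}$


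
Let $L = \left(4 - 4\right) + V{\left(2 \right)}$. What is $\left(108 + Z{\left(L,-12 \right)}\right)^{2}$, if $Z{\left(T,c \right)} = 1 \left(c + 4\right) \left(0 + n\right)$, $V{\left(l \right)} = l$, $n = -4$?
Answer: $19600$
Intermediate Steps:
$L = 2$ ($L = \left(4 - 4\right) + 2 = 0 + 2 = 2$)
$Z{\left(T,c \right)} = -16 - 4 c$ ($Z{\left(T,c \right)} = 1 \left(c + 4\right) \left(0 - 4\right) = 1 \left(4 + c\right) \left(-4\right) = 1 \left(-16 - 4 c\right) = -16 - 4 c$)
$\left(108 + Z{\left(L,-12 \right)}\right)^{2} = \left(108 - -32\right)^{2} = \left(108 + \left(-16 + 48\right)\right)^{2} = \left(108 + 32\right)^{2} = 140^{2} = 19600$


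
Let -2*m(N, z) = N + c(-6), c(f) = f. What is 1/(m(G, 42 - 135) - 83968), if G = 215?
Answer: -2/168145 ≈ -1.1895e-5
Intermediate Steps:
m(N, z) = 3 - N/2 (m(N, z) = -(N - 6)/2 = -(-6 + N)/2 = 3 - N/2)
1/(m(G, 42 - 135) - 83968) = 1/((3 - 1/2*215) - 83968) = 1/((3 - 215/2) - 83968) = 1/(-209/2 - 83968) = 1/(-168145/2) = -2/168145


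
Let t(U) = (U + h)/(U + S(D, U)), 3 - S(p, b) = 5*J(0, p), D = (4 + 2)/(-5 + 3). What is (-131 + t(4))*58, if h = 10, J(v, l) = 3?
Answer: -15399/2 ≈ -7699.5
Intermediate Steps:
D = -3 (D = 6/(-2) = 6*(-½) = -3)
S(p, b) = -12 (S(p, b) = 3 - 5*3 = 3 - 1*15 = 3 - 15 = -12)
t(U) = (10 + U)/(-12 + U) (t(U) = (U + 10)/(U - 12) = (10 + U)/(-12 + U))
(-131 + t(4))*58 = (-131 + (10 + 4)/(-12 + 4))*58 = (-131 + 14/(-8))*58 = (-131 - ⅛*14)*58 = (-131 - 7/4)*58 = -531/4*58 = -15399/2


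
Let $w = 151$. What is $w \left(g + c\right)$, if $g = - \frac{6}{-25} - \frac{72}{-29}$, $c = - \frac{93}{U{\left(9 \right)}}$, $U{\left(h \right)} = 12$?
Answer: $- \frac{2201429}{2900} \approx -759.11$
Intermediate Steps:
$c = - \frac{31}{4}$ ($c = - \frac{93}{12} = \left(-93\right) \frac{1}{12} = - \frac{31}{4} \approx -7.75$)
$g = \frac{1974}{725}$ ($g = \left(-6\right) \left(- \frac{1}{25}\right) - - \frac{72}{29} = \frac{6}{25} + \frac{72}{29} = \frac{1974}{725} \approx 2.7228$)
$w \left(g + c\right) = 151 \left(\frac{1974}{725} - \frac{31}{4}\right) = 151 \left(- \frac{14579}{2900}\right) = - \frac{2201429}{2900}$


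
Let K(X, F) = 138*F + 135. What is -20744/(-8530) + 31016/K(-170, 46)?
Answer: 199524916/27649995 ≈ 7.2161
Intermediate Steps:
K(X, F) = 135 + 138*F
-20744/(-8530) + 31016/K(-170, 46) = -20744/(-8530) + 31016/(135 + 138*46) = -20744*(-1/8530) + 31016/(135 + 6348) = 10372/4265 + 31016/6483 = 199524916/27649995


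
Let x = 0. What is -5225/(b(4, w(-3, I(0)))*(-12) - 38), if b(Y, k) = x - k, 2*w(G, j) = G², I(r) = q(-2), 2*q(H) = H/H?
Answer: -5225/16 ≈ -326.56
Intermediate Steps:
q(H) = ½ (q(H) = (H/H)/2 = (½)*1 = ½)
I(r) = ½
w(G, j) = G²/2
b(Y, k) = -k (b(Y, k) = 0 - k = -k)
-5225/(b(4, w(-3, I(0)))*(-12) - 38) = -5225/(-(-3)²/2*(-12) - 38) = -5225/(-9/2*(-12) - 38) = -5225/(54 - 38) = -5225/16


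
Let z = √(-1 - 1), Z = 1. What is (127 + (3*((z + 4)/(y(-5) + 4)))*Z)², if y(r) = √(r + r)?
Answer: (520 + 3*I*√2 + 127*I*√10)²/(4 + I*√10)² ≈ 16734.0 - 208.74*I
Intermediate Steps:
y(r) = √2*√r (y(r) = √(2*r) = √2*√r)
z = I*√2 (z = √(-2) = I*√2 ≈ 1.4142*I)
(127 + (3*((z + 4)/(y(-5) + 4)))*Z)² = (127 + (3*((I*√2 + 4)/(√2*√(-5) + 4)))*1)² = (127 + (3*((4 + I*√2)/(√2*(I*√5) + 4)))*1)² = (127 + (3*((4 + I*√2)/(I*√10 + 4)))*1)² = (127 + (3*((4 + I*√2)/(4 + I*√10)))*1)² = (127 + (3*(4 + I*√2)/(4 + I*√10))*1)² = (127 + 3*(4 + I*√2)/(4 + I*√10))²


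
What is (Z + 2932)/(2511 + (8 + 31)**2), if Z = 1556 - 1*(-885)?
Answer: 597/448 ≈ 1.3326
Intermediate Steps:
Z = 2441 (Z = 1556 + 885 = 2441)
(Z + 2932)/(2511 + (8 + 31)**2) = (2441 + 2932)/(2511 + (8 + 31)**2) = 5373/(2511 + 39**2) = 5373/(2511 + 1521) = 5373/4032 = 5373*(1/4032) = 597/448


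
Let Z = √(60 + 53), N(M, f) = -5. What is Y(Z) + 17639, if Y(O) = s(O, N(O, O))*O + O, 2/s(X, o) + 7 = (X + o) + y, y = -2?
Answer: 1463811/83 + 55*√113/83 ≈ 17643.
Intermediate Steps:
s(X, o) = 2/(-9 + X + o) (s(X, o) = 2/(-7 + ((X + o) - 2)) = 2/(-7 + (-2 + X + o)) = 2/(-9 + X + o))
Z = √113 ≈ 10.630
Y(O) = O + 2*O/(-14 + O) (Y(O) = (2/(-9 + O - 5))*O + O = (2/(-14 + O))*O + O = 2*O/(-14 + O) + O = O + 2*O/(-14 + O))
Y(Z) + 17639 = √113*(-12 + √113)/(-14 + √113) + 17639 = 17639 + √113*(-12 + √113)/(-14 + √113)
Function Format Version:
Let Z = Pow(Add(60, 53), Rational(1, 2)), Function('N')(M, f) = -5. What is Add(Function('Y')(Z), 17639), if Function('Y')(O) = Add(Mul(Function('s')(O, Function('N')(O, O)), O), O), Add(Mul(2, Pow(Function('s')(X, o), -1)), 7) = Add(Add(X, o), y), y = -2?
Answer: Add(Rational(1463811, 83), Mul(Rational(55, 83), Pow(113, Rational(1, 2)))) ≈ 17643.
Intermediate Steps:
Function('s')(X, o) = Mul(2, Pow(Add(-9, X, o), -1)) (Function('s')(X, o) = Mul(2, Pow(Add(-7, Add(Add(X, o), -2)), -1)) = Mul(2, Pow(Add(-7, Add(-2, X, o)), -1)) = Mul(2, Pow(Add(-9, X, o), -1)))
Z = Pow(113, Rational(1, 2)) ≈ 10.630
Function('Y')(O) = Add(O, Mul(2, O, Pow(Add(-14, O), -1))) (Function('Y')(O) = Add(Mul(Mul(2, Pow(Add(-9, O, -5), -1)), O), O) = Add(Mul(Mul(2, Pow(Add(-14, O), -1)), O), O) = Add(Mul(2, O, Pow(Add(-14, O), -1)), O) = Add(O, Mul(2, O, Pow(Add(-14, O), -1))))
Add(Function('Y')(Z), 17639) = Add(Mul(Pow(113, Rational(1, 2)), Pow(Add(-14, Pow(113, Rational(1, 2))), -1), Add(-12, Pow(113, Rational(1, 2)))), 17639) = Add(17639, Mul(Pow(113, Rational(1, 2)), Pow(Add(-14, Pow(113, Rational(1, 2))), -1), Add(-12, Pow(113, Rational(1, 2)))))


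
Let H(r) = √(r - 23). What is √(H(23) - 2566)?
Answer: I*√2566 ≈ 50.656*I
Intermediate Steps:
H(r) = √(-23 + r)
√(H(23) - 2566) = √(√(-23 + 23) - 2566) = √(√0 - 2566) = √(0 - 2566) = √(-2566) = I*√2566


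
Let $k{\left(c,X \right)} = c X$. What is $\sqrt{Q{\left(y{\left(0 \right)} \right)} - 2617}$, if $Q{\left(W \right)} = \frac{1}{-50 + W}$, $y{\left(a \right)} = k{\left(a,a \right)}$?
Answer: $\frac{3 i \sqrt{29078}}{10} \approx 51.157 i$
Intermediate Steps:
$k{\left(c,X \right)} = X c$
$y{\left(a \right)} = a^{2}$ ($y{\left(a \right)} = a a = a^{2}$)
$\sqrt{Q{\left(y{\left(0 \right)} \right)} - 2617} = \sqrt{\frac{1}{-50 + 0^{2}} - 2617} = \sqrt{\frac{1}{-50 + 0} - 2617} = \sqrt{\frac{1}{-50} - 2617} = \sqrt{- \frac{1}{50} - 2617} = \sqrt{- \frac{130851}{50}} = \frac{3 i \sqrt{29078}}{10}$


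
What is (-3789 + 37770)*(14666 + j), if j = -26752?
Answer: -410694366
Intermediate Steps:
(-3789 + 37770)*(14666 + j) = (-3789 + 37770)*(14666 - 26752) = 33981*(-12086) = -410694366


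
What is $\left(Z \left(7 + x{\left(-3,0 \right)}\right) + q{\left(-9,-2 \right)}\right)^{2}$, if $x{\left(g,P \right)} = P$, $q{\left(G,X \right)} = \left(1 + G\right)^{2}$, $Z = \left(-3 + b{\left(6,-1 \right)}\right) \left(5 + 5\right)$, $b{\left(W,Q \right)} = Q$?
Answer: $46656$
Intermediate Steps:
$Z = -40$ ($Z = \left(-3 - 1\right) \left(5 + 5\right) = \left(-4\right) 10 = -40$)
$\left(Z \left(7 + x{\left(-3,0 \right)}\right) + q{\left(-9,-2 \right)}\right)^{2} = \left(- 40 \left(7 + 0\right) + \left(1 - 9\right)^{2}\right)^{2} = \left(\left(-40\right) 7 + \left(-8\right)^{2}\right)^{2} = \left(-280 + 64\right)^{2} = \left(-216\right)^{2} = 46656$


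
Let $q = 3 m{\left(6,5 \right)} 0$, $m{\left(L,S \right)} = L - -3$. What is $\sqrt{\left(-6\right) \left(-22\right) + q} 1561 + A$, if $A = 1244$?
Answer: $1244 + 3122 \sqrt{33} \approx 19179.0$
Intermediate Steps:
$m{\left(L,S \right)} = 3 + L$ ($m{\left(L,S \right)} = L + 3 = 3 + L$)
$q = 0$ ($q = 3 \left(3 + 6\right) 0 = 3 \cdot 9 \cdot 0 = 27 \cdot 0 = 0$)
$\sqrt{\left(-6\right) \left(-22\right) + q} 1561 + A = \sqrt{\left(-6\right) \left(-22\right) + 0} \cdot 1561 + 1244 = \sqrt{132 + 0} \cdot 1561 + 1244 = \sqrt{132} \cdot 1561 + 1244 = 2 \sqrt{33} \cdot 1561 + 1244 = 3122 \sqrt{33} + 1244 = 1244 + 3122 \sqrt{33}$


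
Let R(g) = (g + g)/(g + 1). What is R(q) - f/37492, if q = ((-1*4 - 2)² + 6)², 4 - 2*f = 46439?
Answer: 346501327/132346760 ≈ 2.6181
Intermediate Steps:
f = -46435/2 (f = 2 - ½*46439 = 2 - 46439/2 = -46435/2 ≈ -23218.)
q = 1764 (q = ((-4 - 2)² + 6)² = ((-6)² + 6)² = (36 + 6)² = 42² = 1764)
R(g) = 2*g/(1 + g) (R(g) = (2*g)/(1 + g) = 2*g/(1 + g))
R(q) - f/37492 = 2*1764/(1 + 1764) - (-46435)/(2*37492) = 2*1764/1765 - (-46435)/(2*37492) = 2*1764*(1/1765) - 1*(-46435/74984) = 3528/1765 + 46435/74984 = 346501327/132346760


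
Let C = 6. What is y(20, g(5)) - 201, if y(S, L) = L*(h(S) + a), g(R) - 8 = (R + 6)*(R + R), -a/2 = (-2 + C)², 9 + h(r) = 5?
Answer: -4449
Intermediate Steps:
h(r) = -4 (h(r) = -9 + 5 = -4)
a = -32 (a = -2*(-2 + 6)² = -2*4² = -2*16 = -32)
g(R) = 8 + 2*R*(6 + R) (g(R) = 8 + (R + 6)*(R + R) = 8 + (6 + R)*(2*R) = 8 + 2*R*(6 + R))
y(S, L) = -36*L (y(S, L) = L*(-4 - 32) = L*(-36) = -36*L)
y(20, g(5)) - 201 = -36*(8 + 2*5² + 12*5) - 201 = -36*(8 + 2*25 + 60) - 201 = -36*(8 + 50 + 60) - 201 = -36*118 - 201 = -4248 - 201 = -4449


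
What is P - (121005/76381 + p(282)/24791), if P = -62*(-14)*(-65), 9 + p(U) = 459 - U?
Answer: -106837745218783/1893561371 ≈ -56422.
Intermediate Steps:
p(U) = 450 - U (p(U) = -9 + (459 - U) = 450 - U)
P = -56420 (P = 868*(-65) = -56420)
P - (121005/76381 + p(282)/24791) = -56420 - (121005/76381 + (450 - 1*282)/24791) = -56420 - (121005*(1/76381) + (450 - 282)*(1/24791)) = -56420 - (121005/76381 + 168*(1/24791)) = -56420 - (121005/76381 + 168/24791) = -56420 - 1*3012666963/1893561371 = -56420 - 3012666963/1893561371 = -106837745218783/1893561371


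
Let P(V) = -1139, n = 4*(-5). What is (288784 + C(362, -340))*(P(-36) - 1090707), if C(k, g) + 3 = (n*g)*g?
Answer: 2209043572274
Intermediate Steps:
n = -20
C(k, g) = -3 - 20*g² (C(k, g) = -3 + (-20*g)*g = -3 - 20*g²)
(288784 + C(362, -340))*(P(-36) - 1090707) = (288784 + (-3 - 20*(-340)²))*(-1139 - 1090707) = (288784 + (-3 - 20*115600))*(-1091846) = (288784 + (-3 - 2312000))*(-1091846) = (288784 - 2312003)*(-1091846) = -2023219*(-1091846) = 2209043572274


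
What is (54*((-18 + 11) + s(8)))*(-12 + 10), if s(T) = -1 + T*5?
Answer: -3456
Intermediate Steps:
s(T) = -1 + 5*T
(54*((-18 + 11) + s(8)))*(-12 + 10) = (54*((-18 + 11) + (-1 + 5*8)))*(-12 + 10) = (54*(-7 + (-1 + 40)))*(-2) = (54*(-7 + 39))*(-2) = (54*32)*(-2) = 1728*(-2) = -3456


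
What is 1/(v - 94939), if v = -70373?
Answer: -1/165312 ≈ -6.0492e-6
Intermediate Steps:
1/(v - 94939) = 1/(-70373 - 94939) = 1/(-165312) = -1/165312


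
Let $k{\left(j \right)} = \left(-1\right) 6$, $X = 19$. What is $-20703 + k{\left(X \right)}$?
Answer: $-20709$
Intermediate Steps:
$k{\left(j \right)} = -6$
$-20703 + k{\left(X \right)} = -20703 - 6 = -20709$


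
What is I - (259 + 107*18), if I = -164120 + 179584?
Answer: 13279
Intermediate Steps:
I = 15464
I - (259 + 107*18) = 15464 - (259 + 107*18) = 15464 - (259 + 1926) = 15464 - 1*2185 = 15464 - 2185 = 13279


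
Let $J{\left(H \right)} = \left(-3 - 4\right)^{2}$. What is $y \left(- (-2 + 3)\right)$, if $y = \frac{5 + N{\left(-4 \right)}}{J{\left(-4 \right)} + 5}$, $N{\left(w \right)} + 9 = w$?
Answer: $\frac{4}{27} \approx 0.14815$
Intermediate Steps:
$J{\left(H \right)} = 49$ ($J{\left(H \right)} = \left(-7\right)^{2} = 49$)
$N{\left(w \right)} = -9 + w$
$y = - \frac{4}{27}$ ($y = \frac{5 - 13}{49 + 5} = \frac{5 - 13}{54} = \left(-8\right) \frac{1}{54} = - \frac{4}{27} \approx -0.14815$)
$y \left(- (-2 + 3)\right) = - \frac{4 \left(- (-2 + 3)\right)}{27} = - \frac{4 \left(\left(-1\right) 1\right)}{27} = \left(- \frac{4}{27}\right) \left(-1\right) = \frac{4}{27}$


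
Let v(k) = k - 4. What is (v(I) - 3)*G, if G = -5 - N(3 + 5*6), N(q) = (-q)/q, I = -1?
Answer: 32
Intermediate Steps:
N(q) = -1
v(k) = -4 + k
G = -4 (G = -5 - 1*(-1) = -5 + 1 = -4)
(v(I) - 3)*G = ((-4 - 1) - 3)*(-4) = (-5 - 3)*(-4) = -8*(-4) = 32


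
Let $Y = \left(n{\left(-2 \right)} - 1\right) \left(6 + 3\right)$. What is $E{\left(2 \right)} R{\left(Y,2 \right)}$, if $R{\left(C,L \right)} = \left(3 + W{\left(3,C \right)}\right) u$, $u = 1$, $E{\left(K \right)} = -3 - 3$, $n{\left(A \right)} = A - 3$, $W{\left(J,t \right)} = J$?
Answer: $-36$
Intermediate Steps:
$n{\left(A \right)} = -3 + A$
$E{\left(K \right)} = -6$
$Y = -54$ ($Y = \left(\left(-3 - 2\right) - 1\right) \left(6 + 3\right) = \left(-5 - 1\right) 9 = \left(-6\right) 9 = -54$)
$R{\left(C,L \right)} = 6$ ($R{\left(C,L \right)} = \left(3 + 3\right) 1 = 6 \cdot 1 = 6$)
$E{\left(2 \right)} R{\left(Y,2 \right)} = \left(-6\right) 6 = -36$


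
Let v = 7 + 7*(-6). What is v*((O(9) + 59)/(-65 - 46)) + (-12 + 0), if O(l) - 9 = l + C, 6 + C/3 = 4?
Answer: 1153/111 ≈ 10.387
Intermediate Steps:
C = -6 (C = -18 + 3*4 = -18 + 12 = -6)
O(l) = 3 + l (O(l) = 9 + (l - 6) = 9 + (-6 + l) = 3 + l)
v = -35 (v = 7 - 42 = -35)
v*((O(9) + 59)/(-65 - 46)) + (-12 + 0) = -35*((3 + 9) + 59)/(-65 - 46) + (-12 + 0) = -35*(12 + 59)/(-111) - 12 = -2485*(-1)/111 - 12 = -35*(-71/111) - 12 = 2485/111 - 12 = 1153/111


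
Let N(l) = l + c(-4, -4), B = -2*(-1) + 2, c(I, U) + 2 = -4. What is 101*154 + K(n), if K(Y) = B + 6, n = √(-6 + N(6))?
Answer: 15564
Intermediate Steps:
c(I, U) = -6 (c(I, U) = -2 - 4 = -6)
B = 4 (B = 2 + 2 = 4)
N(l) = -6 + l (N(l) = l - 6 = -6 + l)
n = I*√6 (n = √(-6 + (-6 + 6)) = √(-6 + 0) = √(-6) = I*√6 ≈ 2.4495*I)
K(Y) = 10 (K(Y) = 4 + 6 = 10)
101*154 + K(n) = 101*154 + 10 = 15554 + 10 = 15564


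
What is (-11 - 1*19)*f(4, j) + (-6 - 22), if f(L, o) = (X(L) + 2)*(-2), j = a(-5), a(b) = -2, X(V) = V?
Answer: 332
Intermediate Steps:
j = -2
f(L, o) = -4 - 2*L (f(L, o) = (L + 2)*(-2) = (2 + L)*(-2) = -4 - 2*L)
(-11 - 1*19)*f(4, j) + (-6 - 22) = (-11 - 1*19)*(-4 - 2*4) + (-6 - 22) = (-11 - 19)*(-4 - 8) - 28 = -30*(-12) - 28 = 360 - 28 = 332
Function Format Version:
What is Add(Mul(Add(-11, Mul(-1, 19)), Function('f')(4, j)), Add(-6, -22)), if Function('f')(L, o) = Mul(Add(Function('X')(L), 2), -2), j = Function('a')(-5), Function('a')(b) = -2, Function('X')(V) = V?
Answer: 332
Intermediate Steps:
j = -2
Function('f')(L, o) = Add(-4, Mul(-2, L)) (Function('f')(L, o) = Mul(Add(L, 2), -2) = Mul(Add(2, L), -2) = Add(-4, Mul(-2, L)))
Add(Mul(Add(-11, Mul(-1, 19)), Function('f')(4, j)), Add(-6, -22)) = Add(Mul(Add(-11, Mul(-1, 19)), Add(-4, Mul(-2, 4))), Add(-6, -22)) = Add(Mul(Add(-11, -19), Add(-4, -8)), -28) = Add(Mul(-30, -12), -28) = Add(360, -28) = 332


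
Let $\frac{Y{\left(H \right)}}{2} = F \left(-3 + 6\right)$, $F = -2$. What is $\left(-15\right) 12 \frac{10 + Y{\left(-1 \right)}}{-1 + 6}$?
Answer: $72$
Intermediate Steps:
$Y{\left(H \right)} = -12$ ($Y{\left(H \right)} = 2 \left(- 2 \left(-3 + 6\right)\right) = 2 \left(\left(-2\right) 3\right) = 2 \left(-6\right) = -12$)
$\left(-15\right) 12 \frac{10 + Y{\left(-1 \right)}}{-1 + 6} = \left(-15\right) 12 \frac{10 - 12}{-1 + 6} = - 180 \left(- \frac{2}{5}\right) = - 180 \left(\left(-2\right) \frac{1}{5}\right) = \left(-180\right) \left(- \frac{2}{5}\right) = 72$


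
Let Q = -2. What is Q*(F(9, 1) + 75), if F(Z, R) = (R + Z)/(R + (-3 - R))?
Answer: -430/3 ≈ -143.33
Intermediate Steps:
F(Z, R) = -R/3 - Z/3 (F(Z, R) = (R + Z)/(-3) = (R + Z)*(-1/3) = -R/3 - Z/3)
Q*(F(9, 1) + 75) = -2*((-1/3*1 - 1/3*9) + 75) = -2*((-1/3 - 3) + 75) = -2*(-10/3 + 75) = -2*215/3 = -430/3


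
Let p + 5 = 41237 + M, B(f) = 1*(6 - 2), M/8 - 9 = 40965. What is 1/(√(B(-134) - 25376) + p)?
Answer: 92256/34044684487 - I*√6343/68089368974 ≈ 2.7099e-6 - 1.1697e-9*I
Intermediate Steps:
M = 327792 (M = 72 + 8*40965 = 72 + 327720 = 327792)
B(f) = 4 (B(f) = 1*4 = 4)
p = 369024 (p = -5 + (41237 + 327792) = -5 + 369029 = 369024)
1/(√(B(-134) - 25376) + p) = 1/(√(4 - 25376) + 369024) = 1/(√(-25372) + 369024) = 1/(2*I*√6343 + 369024) = 1/(369024 + 2*I*√6343)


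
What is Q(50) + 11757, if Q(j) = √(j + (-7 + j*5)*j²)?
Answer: 11757 + 5*√24302 ≈ 12536.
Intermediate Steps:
Q(j) = √(j + j²*(-7 + 5*j)) (Q(j) = √(j + (-7 + 5*j)*j²) = √(j + j²*(-7 + 5*j)))
Q(50) + 11757 = √(50*(1 - 7*50 + 5*50²)) + 11757 = √(50*(1 - 350 + 5*2500)) + 11757 = √(50*(1 - 350 + 12500)) + 11757 = √(50*12151) + 11757 = √607550 + 11757 = 5*√24302 + 11757 = 11757 + 5*√24302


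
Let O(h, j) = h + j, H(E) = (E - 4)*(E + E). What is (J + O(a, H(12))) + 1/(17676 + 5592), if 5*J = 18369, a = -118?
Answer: 436019057/116340 ≈ 3747.8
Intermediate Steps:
J = 18369/5 (J = (1/5)*18369 = 18369/5 ≈ 3673.8)
H(E) = 2*E*(-4 + E) (H(E) = (-4 + E)*(2*E) = 2*E*(-4 + E))
(J + O(a, H(12))) + 1/(17676 + 5592) = (18369/5 + (-118 + 2*12*(-4 + 12))) + 1/(17676 + 5592) = (18369/5 + (-118 + 2*12*8)) + 1/23268 = (18369/5 + (-118 + 192)) + 1/23268 = (18369/5 + 74) + 1/23268 = 18739/5 + 1/23268 = 436019057/116340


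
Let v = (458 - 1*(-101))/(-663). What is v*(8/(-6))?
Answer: 172/153 ≈ 1.1242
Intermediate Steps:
v = -43/51 (v = (458 + 101)*(-1/663) = 559*(-1/663) = -43/51 ≈ -0.84314)
v*(8/(-6)) = -344/(51*(-6)) = -344*(-1)/(51*6) = -43/51*(-4/3) = 172/153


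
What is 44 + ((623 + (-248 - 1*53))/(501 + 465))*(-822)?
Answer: -230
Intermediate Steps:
44 + ((623 + (-248 - 1*53))/(501 + 465))*(-822) = 44 + ((623 + (-248 - 53))/966)*(-822) = 44 + ((623 - 301)*(1/966))*(-822) = 44 + (322*(1/966))*(-822) = 44 + (⅓)*(-822) = 44 - 274 = -230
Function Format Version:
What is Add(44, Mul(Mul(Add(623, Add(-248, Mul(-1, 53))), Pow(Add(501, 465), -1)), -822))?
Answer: -230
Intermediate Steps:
Add(44, Mul(Mul(Add(623, Add(-248, Mul(-1, 53))), Pow(Add(501, 465), -1)), -822)) = Add(44, Mul(Mul(Add(623, Add(-248, -53)), Pow(966, -1)), -822)) = Add(44, Mul(Mul(Add(623, -301), Rational(1, 966)), -822)) = Add(44, Mul(Mul(322, Rational(1, 966)), -822)) = Add(44, Mul(Rational(1, 3), -822)) = Add(44, -274) = -230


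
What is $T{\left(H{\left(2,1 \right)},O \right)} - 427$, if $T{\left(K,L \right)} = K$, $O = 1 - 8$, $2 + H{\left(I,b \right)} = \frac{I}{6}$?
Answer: $- \frac{1286}{3} \approx -428.67$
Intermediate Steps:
$H{\left(I,b \right)} = -2 + \frac{I}{6}$
$O = -7$
$T{\left(H{\left(2,1 \right)},O \right)} - 427 = \left(-2 + \frac{1}{6} \cdot 2\right) - 427 = \left(-2 + \frac{1}{3}\right) - 427 = - \frac{5}{3} - 427 = - \frac{1286}{3}$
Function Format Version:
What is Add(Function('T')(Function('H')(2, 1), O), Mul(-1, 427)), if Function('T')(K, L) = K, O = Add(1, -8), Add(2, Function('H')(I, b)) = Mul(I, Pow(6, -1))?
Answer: Rational(-1286, 3) ≈ -428.67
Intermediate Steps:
Function('H')(I, b) = Add(-2, Mul(Rational(1, 6), I)) (Function('H')(I, b) = Add(-2, Mul(I, Pow(6, -1))) = Add(-2, Mul(I, Rational(1, 6))) = Add(-2, Mul(Rational(1, 6), I)))
O = -7
Add(Function('T')(Function('H')(2, 1), O), Mul(-1, 427)) = Add(Add(-2, Mul(Rational(1, 6), 2)), Mul(-1, 427)) = Add(Add(-2, Rational(1, 3)), -427) = Add(Rational(-5, 3), -427) = Rational(-1286, 3)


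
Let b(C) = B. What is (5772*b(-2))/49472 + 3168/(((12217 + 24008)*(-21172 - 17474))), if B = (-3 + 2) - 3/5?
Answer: -22446158741/120240265950 ≈ -0.18668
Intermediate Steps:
B = -8/5 (B = -1 - 3*⅕ = -1 - ⅗ = -8/5 ≈ -1.6000)
b(C) = -8/5
(5772*b(-2))/49472 + 3168/(((12217 + 24008)*(-21172 - 17474))) = (5772*(-8/5))/49472 + 3168/(((12217 + 24008)*(-21172 - 17474))) = -46176/5*1/49472 + 3168/((36225*(-38646))) = -1443/7730 + 3168/(-1399951350) = -1443/7730 + 3168*(-1/1399951350) = -1443/7730 - 176/77775075 = -22446158741/120240265950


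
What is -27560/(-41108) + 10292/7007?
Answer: 154049114/72010939 ≈ 2.1392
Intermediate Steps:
-27560/(-41108) + 10292/7007 = -27560*(-1/41108) + 10292*(1/7007) = 6890/10277 + 10292/7007 = 154049114/72010939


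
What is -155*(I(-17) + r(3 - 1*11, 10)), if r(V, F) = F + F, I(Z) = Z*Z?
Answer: -47895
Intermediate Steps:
I(Z) = Z²
r(V, F) = 2*F
-155*(I(-17) + r(3 - 1*11, 10)) = -155*((-17)² + 2*10) = -155*(289 + 20) = -155*309 = -47895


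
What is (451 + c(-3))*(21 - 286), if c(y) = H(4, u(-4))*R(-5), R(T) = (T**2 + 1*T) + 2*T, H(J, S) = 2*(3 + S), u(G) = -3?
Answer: -119515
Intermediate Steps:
H(J, S) = 6 + 2*S
R(T) = T**2 + 3*T (R(T) = (T**2 + T) + 2*T = (T + T**2) + 2*T = T**2 + 3*T)
c(y) = 0 (c(y) = (6 + 2*(-3))*(-5*(3 - 5)) = (6 - 6)*(-5*(-2)) = 0*10 = 0)
(451 + c(-3))*(21 - 286) = (451 + 0)*(21 - 286) = 451*(-265) = -119515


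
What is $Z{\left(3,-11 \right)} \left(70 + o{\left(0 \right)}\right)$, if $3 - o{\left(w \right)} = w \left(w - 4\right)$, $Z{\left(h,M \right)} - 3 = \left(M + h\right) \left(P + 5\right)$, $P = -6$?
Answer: $803$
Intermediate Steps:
$Z{\left(h,M \right)} = 3 - M - h$ ($Z{\left(h,M \right)} = 3 + \left(M + h\right) \left(-6 + 5\right) = 3 + \left(M + h\right) \left(-1\right) = 3 - \left(M + h\right) = 3 - M - h$)
$o{\left(w \right)} = 3 - w \left(-4 + w\right)$ ($o{\left(w \right)} = 3 - w \left(w - 4\right) = 3 - w \left(-4 + w\right)$)
$Z{\left(3,-11 \right)} \left(70 + o{\left(0 \right)}\right) = \left(3 - -11 - 3\right) \left(70 + \left(3 - 0^{2} + 4 \cdot 0\right)\right) = \left(3 + 11 - 3\right) \left(70 + \left(3 - 0 + 0\right)\right) = 11 \left(70 + \left(3 + 0 + 0\right)\right) = 11 \left(70 + 3\right) = 11 \cdot 73 = 803$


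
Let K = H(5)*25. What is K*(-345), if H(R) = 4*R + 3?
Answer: -198375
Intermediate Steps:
H(R) = 3 + 4*R
K = 575 (K = (3 + 4*5)*25 = (3 + 20)*25 = 23*25 = 575)
K*(-345) = 575*(-345) = -198375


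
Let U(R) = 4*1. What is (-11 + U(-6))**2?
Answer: 49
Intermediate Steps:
U(R) = 4
(-11 + U(-6))**2 = (-11 + 4)**2 = (-7)**2 = 49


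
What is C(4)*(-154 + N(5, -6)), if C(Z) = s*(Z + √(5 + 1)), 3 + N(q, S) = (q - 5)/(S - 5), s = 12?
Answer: -7536 - 1884*√6 ≈ -12151.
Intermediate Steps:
N(q, S) = -3 + (-5 + q)/(-5 + S) (N(q, S) = -3 + (q - 5)/(S - 5) = -3 + (-5 + q)/(-5 + S))
C(Z) = 12*Z + 12*√6 (C(Z) = 12*(Z + √(5 + 1)) = 12*(Z + √6) = 12*Z + 12*√6)
C(4)*(-154 + N(5, -6)) = (12*4 + 12*√6)*(-154 + (10 + 5 - 3*(-6))/(-5 - 6)) = (48 + 12*√6)*(-154 + (10 + 5 + 18)/(-11)) = (48 + 12*√6)*(-154 - 1/11*33) = (48 + 12*√6)*(-154 - 3) = (48 + 12*√6)*(-157) = -7536 - 1884*√6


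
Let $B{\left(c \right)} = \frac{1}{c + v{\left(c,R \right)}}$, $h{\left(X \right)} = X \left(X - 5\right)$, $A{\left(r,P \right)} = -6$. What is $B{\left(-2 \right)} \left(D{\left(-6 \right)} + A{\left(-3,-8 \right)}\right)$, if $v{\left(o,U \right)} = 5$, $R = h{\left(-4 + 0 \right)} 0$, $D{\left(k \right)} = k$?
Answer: $-4$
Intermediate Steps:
$h{\left(X \right)} = X \left(-5 + X\right)$
$R = 0$ ($R = \left(-4 + 0\right) \left(-5 + \left(-4 + 0\right)\right) 0 = - 4 \left(-5 - 4\right) 0 = \left(-4\right) \left(-9\right) 0 = 36 \cdot 0 = 0$)
$B{\left(c \right)} = \frac{1}{5 + c}$ ($B{\left(c \right)} = \frac{1}{c + 5} = \frac{1}{5 + c}$)
$B{\left(-2 \right)} \left(D{\left(-6 \right)} + A{\left(-3,-8 \right)}\right) = \frac{-6 - 6}{5 - 2} = \frac{1}{3} \left(-12\right) = -4$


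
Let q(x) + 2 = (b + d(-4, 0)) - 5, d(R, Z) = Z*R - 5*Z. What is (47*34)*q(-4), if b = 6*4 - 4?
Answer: 20774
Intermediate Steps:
d(R, Z) = -5*Z + R*Z (d(R, Z) = R*Z - 5*Z = -5*Z + R*Z)
b = 20 (b = 24 - 4 = 20)
q(x) = 13 (q(x) = -2 + ((20 + 0*(-5 - 4)) - 5) = -2 + ((20 + 0*(-9)) - 5) = -2 + ((20 + 0) - 5) = -2 + (20 - 5) = -2 + 15 = 13)
(47*34)*q(-4) = (47*34)*13 = 1598*13 = 20774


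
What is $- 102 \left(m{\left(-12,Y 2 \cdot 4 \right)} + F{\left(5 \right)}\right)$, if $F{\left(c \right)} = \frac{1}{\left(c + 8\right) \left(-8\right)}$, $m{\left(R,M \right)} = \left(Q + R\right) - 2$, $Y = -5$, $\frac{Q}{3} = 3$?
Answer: $\frac{26571}{52} \approx 510.98$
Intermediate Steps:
$Q = 9$ ($Q = 3 \cdot 3 = 9$)
$m{\left(R,M \right)} = 7 + R$ ($m{\left(R,M \right)} = \left(9 + R\right) - 2 = 7 + R$)
$F{\left(c \right)} = - \frac{1}{8 \left(8 + c\right)}$ ($F{\left(c \right)} = \frac{1}{8 + c} \left(- \frac{1}{8}\right) = - \frac{1}{8 \left(8 + c\right)}$)
$- 102 \left(m{\left(-12,Y 2 \cdot 4 \right)} + F{\left(5 \right)}\right) = - 102 \left(\left(7 - 12\right) - \frac{1}{64 + 8 \cdot 5}\right) = - 102 \left(-5 - \frac{1}{64 + 40}\right) = - 102 \left(-5 - \frac{1}{104}\right) = \left(-102\right) \left(- \frac{521}{104}\right) = \frac{26571}{52}$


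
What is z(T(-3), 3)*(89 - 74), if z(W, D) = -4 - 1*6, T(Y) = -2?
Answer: -150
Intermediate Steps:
z(W, D) = -10 (z(W, D) = -4 - 6 = -10)
z(T(-3), 3)*(89 - 74) = -10*(89 - 74) = -10*15 = -150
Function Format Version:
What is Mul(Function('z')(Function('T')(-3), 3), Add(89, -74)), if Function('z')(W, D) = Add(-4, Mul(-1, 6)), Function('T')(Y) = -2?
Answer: -150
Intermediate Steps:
Function('z')(W, D) = -10 (Function('z')(W, D) = Add(-4, -6) = -10)
Mul(Function('z')(Function('T')(-3), 3), Add(89, -74)) = Mul(-10, Add(89, -74)) = Mul(-10, 15) = -150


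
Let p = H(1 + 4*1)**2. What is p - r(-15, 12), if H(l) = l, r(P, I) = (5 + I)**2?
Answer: -264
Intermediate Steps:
p = 25 (p = (1 + 4*1)**2 = (1 + 4)**2 = 5**2 = 25)
p - r(-15, 12) = 25 - (5 + 12)**2 = 25 - 1*17**2 = 25 - 1*289 = 25 - 289 = -264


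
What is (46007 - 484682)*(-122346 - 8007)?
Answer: 57182602275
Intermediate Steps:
(46007 - 484682)*(-122346 - 8007) = -438675*(-130353) = 57182602275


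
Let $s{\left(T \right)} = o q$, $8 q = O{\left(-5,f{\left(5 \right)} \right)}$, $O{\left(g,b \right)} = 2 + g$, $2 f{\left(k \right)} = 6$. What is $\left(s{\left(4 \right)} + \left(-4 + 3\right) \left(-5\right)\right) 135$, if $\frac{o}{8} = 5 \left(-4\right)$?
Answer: $8775$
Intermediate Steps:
$f{\left(k \right)} = 3$ ($f{\left(k \right)} = \frac{1}{2} \cdot 6 = 3$)
$o = -160$ ($o = 8 \cdot 5 \left(-4\right) = 8 \left(-20\right) = -160$)
$q = - \frac{3}{8}$ ($q = \frac{2 - 5}{8} = \frac{1}{8} \left(-3\right) = - \frac{3}{8} \approx -0.375$)
$s{\left(T \right)} = 60$ ($s{\left(T \right)} = \left(-160\right) \left(- \frac{3}{8}\right) = 60$)
$\left(s{\left(4 \right)} + \left(-4 + 3\right) \left(-5\right)\right) 135 = \left(60 + \left(-4 + 3\right) \left(-5\right)\right) 135 = \left(60 - -5\right) 135 = \left(60 + 5\right) 135 = 65 \cdot 135 = 8775$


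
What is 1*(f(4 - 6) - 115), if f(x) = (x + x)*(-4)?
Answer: -99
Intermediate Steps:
f(x) = -8*x (f(x) = (2*x)*(-4) = -8*x)
1*(f(4 - 6) - 115) = 1*(-8*(4 - 6) - 115) = 1*(-8*(-2) - 115) = 1*(16 - 115) = 1*(-99) = -99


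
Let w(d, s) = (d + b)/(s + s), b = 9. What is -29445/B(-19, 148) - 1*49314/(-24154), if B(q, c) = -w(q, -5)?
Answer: 355631922/12077 ≈ 29447.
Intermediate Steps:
w(d, s) = (9 + d)/(2*s) (w(d, s) = (d + 9)/(s + s) = (9 + d)/((2*s)) = (9 + d)*(1/(2*s)) = (9 + d)/(2*s))
B(q, c) = 9/10 + q/10 (B(q, c) = -(9 + q)/(2*(-5)) = -(-1)*(9 + q)/(2*5) = -(-9/10 - q/10) = 9/10 + q/10)
-29445/B(-19, 148) - 1*49314/(-24154) = -29445/(9/10 + (⅒)*(-19)) - 1*49314/(-24154) = -29445/(9/10 - 19/10) - 49314*(-1/24154) = -29445/(-1) + 24657/12077 = -29445*(-1) + 24657/12077 = 29445 + 24657/12077 = 355631922/12077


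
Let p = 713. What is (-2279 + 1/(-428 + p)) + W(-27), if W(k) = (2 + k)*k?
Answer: -457139/285 ≈ -1604.0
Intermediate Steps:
W(k) = k*(2 + k)
(-2279 + 1/(-428 + p)) + W(-27) = (-2279 + 1/(-428 + 713)) - 27*(2 - 27) = (-2279 + 1/285) - 27*(-25) = (-2279 + 1/285) + 675 = -649514/285 + 675 = -457139/285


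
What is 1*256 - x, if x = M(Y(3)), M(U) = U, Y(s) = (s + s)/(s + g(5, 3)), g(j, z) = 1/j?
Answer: 2033/8 ≈ 254.13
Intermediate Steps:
Y(s) = 2*s/(⅕ + s) (Y(s) = (s + s)/(s + 1/5) = (2*s)/(s + ⅕) = (2*s)/(⅕ + s) = 2*s/(⅕ + s))
x = 15/8 (x = 10*3/(1 + 5*3) = 10*3/(1 + 15) = 10*3/16 = 10*3*(1/16) = 15/8 ≈ 1.8750)
1*256 - x = 1*256 - 1*15/8 = 256 - 15/8 = 2033/8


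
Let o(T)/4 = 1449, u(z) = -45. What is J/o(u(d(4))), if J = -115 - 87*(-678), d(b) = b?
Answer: 58871/5796 ≈ 10.157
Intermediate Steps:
o(T) = 5796 (o(T) = 4*1449 = 5796)
J = 58871 (J = -115 + 58986 = 58871)
J/o(u(d(4))) = 58871/5796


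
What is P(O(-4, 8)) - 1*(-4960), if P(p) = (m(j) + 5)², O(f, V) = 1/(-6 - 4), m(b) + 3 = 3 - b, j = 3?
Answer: 4964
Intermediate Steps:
m(b) = -b (m(b) = -3 + (3 - b) = -b)
O(f, V) = -⅒ (O(f, V) = 1/(-10) = -⅒)
P(p) = 4 (P(p) = (-1*3 + 5)² = (-3 + 5)² = 2² = 4)
P(O(-4, 8)) - 1*(-4960) = 4 - 1*(-4960) = 4 + 4960 = 4964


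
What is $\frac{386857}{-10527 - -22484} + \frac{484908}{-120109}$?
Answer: $\frac{3696996587}{130558483} \approx 28.317$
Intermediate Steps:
$\frac{386857}{-10527 - -22484} + \frac{484908}{-120109} = \frac{386857}{-10527 + 22484} + 484908 \left(- \frac{1}{120109}\right) = \frac{386857}{11957} - \frac{484908}{120109} = \frac{3696996587}{130558483}$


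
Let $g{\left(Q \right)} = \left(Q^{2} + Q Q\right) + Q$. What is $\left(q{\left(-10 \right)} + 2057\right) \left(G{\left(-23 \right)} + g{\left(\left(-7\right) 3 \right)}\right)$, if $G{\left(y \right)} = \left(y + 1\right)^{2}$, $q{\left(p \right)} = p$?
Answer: $2753215$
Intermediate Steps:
$G{\left(y \right)} = \left(1 + y\right)^{2}$
$g{\left(Q \right)} = Q + 2 Q^{2}$ ($g{\left(Q \right)} = \left(Q^{2} + Q^{2}\right) + Q = 2 Q^{2} + Q = Q + 2 Q^{2}$)
$\left(q{\left(-10 \right)} + 2057\right) \left(G{\left(-23 \right)} + g{\left(\left(-7\right) 3 \right)}\right) = \left(-10 + 2057\right) \left(\left(1 - 23\right)^{2} + \left(-7\right) 3 \left(1 + 2 \left(\left(-7\right) 3\right)\right)\right) = 2047 \left(\left(-22\right)^{2} - 21 \left(1 + 2 \left(-21\right)\right)\right) = 2047 \left(484 - 21 \left(1 - 42\right)\right) = 2047 \left(484 - -861\right) = 2047 \left(484 + 861\right) = 2047 \cdot 1345 = 2753215$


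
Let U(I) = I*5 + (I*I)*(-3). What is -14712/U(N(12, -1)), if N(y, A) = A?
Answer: 1839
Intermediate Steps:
U(I) = -3*I**2 + 5*I (U(I) = 5*I + I**2*(-3) = 5*I - 3*I**2 = -3*I**2 + 5*I)
-14712/U(N(12, -1)) = -14712*(-1/(5 - 3*(-1))) = -14712*(-1/(5 + 3)) = -14712/((-1*8)) = -14712/(-8) = -14712*(-1/8) = 1839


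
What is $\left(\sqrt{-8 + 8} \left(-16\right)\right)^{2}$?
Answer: $0$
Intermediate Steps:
$\left(\sqrt{-8 + 8} \left(-16\right)\right)^{2} = \left(\sqrt{0} \left(-16\right)\right)^{2} = \left(0 \left(-16\right)\right)^{2} = 0^{2} = 0$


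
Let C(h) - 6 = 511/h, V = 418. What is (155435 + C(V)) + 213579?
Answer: 154250871/418 ≈ 3.6902e+5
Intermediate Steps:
C(h) = 6 + 511/h
(155435 + C(V)) + 213579 = (155435 + (6 + 511/418)) + 213579 = (155435 + 3019/418) + 213579 = 64974849/418 + 213579 = 154250871/418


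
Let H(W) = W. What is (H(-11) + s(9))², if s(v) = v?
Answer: 4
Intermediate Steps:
(H(-11) + s(9))² = (-11 + 9)² = (-2)² = 4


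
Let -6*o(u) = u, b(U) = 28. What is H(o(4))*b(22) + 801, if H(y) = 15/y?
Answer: 171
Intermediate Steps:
o(u) = -u/6
H(o(4))*b(22) + 801 = (15/((-⅙*4)))*28 + 801 = (15/(-⅔))*28 + 801 = (15*(-3/2))*28 + 801 = -45/2*28 + 801 = -630 + 801 = 171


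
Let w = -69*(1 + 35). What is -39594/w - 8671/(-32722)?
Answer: 54880568/3386727 ≈ 16.205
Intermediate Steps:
w = -2484 (w = -69*36 = -2484)
-39594/w - 8671/(-32722) = -39594/(-2484) - 8671/(-32722) = -39594*(-1/2484) - 8671*(-1/32722) = 6599/414 + 8671/32722 = 54880568/3386727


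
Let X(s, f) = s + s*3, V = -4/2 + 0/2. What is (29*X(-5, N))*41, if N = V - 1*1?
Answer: -23780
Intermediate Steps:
V = -2 (V = -4*1/2 + 0*(1/2) = -2 + 0 = -2)
N = -3 (N = -2 - 1*1 = -2 - 1 = -3)
X(s, f) = 4*s (X(s, f) = s + 3*s = 4*s)
(29*X(-5, N))*41 = (29*(4*(-5)))*41 = (29*(-20))*41 = -580*41 = -23780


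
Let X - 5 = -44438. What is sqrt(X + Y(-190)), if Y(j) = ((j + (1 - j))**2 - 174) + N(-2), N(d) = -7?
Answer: 3*I*sqrt(4957) ≈ 211.22*I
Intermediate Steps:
X = -44433 (X = 5 - 44438 = -44433)
Y(j) = -180 (Y(j) = ((j + (1 - j))**2 - 174) - 7 = (1**2 - 174) - 7 = (1 - 174) - 7 = -173 - 7 = -180)
sqrt(X + Y(-190)) = sqrt(-44433 - 180) = sqrt(-44613) = 3*I*sqrt(4957)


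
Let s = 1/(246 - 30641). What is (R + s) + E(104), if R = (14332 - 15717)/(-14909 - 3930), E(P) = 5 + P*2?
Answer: 122008307501/572611405 ≈ 213.07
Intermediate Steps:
s = -1/30395 (s = 1/(-30395) = -1/30395 ≈ -3.2900e-5)
E(P) = 5 + 2*P
R = 1385/18839 (R = -1385/(-18839) = -1385*(-1/18839) = 1385/18839 ≈ 0.073518)
(R + s) + E(104) = (1385/18839 - 1/30395) + (5 + 2*104) = 42078236/572611405 + (5 + 208) = 42078236/572611405 + 213 = 122008307501/572611405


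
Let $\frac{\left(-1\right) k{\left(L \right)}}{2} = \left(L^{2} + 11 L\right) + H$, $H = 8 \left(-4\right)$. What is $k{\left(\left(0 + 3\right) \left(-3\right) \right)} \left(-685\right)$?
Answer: $-68500$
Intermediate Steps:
$H = -32$
$k{\left(L \right)} = 64 - 22 L - 2 L^{2}$ ($k{\left(L \right)} = - 2 \left(\left(L^{2} + 11 L\right) - 32\right) = - 2 \left(-32 + L^{2} + 11 L\right) = 64 - 22 L - 2 L^{2}$)
$k{\left(\left(0 + 3\right) \left(-3\right) \right)} \left(-685\right) = \left(64 - 22 \left(0 + 3\right) \left(-3\right) - 2 \left(\left(0 + 3\right) \left(-3\right)\right)^{2}\right) \left(-685\right) = \left(64 - 22 \cdot 3 \left(-3\right) - 2 \left(3 \left(-3\right)\right)^{2}\right) \left(-685\right) = \left(64 - -198 - 2 \left(-9\right)^{2}\right) \left(-685\right) = \left(64 + 198 - 162\right) \left(-685\right) = 100 \left(-685\right) = -68500$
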